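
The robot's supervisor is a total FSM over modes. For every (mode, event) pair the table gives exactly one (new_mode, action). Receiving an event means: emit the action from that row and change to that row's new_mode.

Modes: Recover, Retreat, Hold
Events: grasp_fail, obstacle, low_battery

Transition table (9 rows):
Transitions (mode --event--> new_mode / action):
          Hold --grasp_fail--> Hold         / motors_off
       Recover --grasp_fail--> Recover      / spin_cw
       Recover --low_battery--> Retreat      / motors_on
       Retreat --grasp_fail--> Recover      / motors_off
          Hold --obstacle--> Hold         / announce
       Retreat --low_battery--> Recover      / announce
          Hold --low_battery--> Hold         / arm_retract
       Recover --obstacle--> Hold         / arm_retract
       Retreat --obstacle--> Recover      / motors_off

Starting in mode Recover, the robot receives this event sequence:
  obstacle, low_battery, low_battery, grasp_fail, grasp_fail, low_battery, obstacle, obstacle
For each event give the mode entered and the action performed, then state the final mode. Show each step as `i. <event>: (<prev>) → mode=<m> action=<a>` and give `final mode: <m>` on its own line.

final mode: Hold

1. obstacle: (Recover) → mode=Hold action=arm_retract
2. low_battery: (Hold) → mode=Hold action=arm_retract
3. low_battery: (Hold) → mode=Hold action=arm_retract
4. grasp_fail: (Hold) → mode=Hold action=motors_off
5. grasp_fail: (Hold) → mode=Hold action=motors_off
6. low_battery: (Hold) → mode=Hold action=arm_retract
7. obstacle: (Hold) → mode=Hold action=announce
8. obstacle: (Hold) → mode=Hold action=announce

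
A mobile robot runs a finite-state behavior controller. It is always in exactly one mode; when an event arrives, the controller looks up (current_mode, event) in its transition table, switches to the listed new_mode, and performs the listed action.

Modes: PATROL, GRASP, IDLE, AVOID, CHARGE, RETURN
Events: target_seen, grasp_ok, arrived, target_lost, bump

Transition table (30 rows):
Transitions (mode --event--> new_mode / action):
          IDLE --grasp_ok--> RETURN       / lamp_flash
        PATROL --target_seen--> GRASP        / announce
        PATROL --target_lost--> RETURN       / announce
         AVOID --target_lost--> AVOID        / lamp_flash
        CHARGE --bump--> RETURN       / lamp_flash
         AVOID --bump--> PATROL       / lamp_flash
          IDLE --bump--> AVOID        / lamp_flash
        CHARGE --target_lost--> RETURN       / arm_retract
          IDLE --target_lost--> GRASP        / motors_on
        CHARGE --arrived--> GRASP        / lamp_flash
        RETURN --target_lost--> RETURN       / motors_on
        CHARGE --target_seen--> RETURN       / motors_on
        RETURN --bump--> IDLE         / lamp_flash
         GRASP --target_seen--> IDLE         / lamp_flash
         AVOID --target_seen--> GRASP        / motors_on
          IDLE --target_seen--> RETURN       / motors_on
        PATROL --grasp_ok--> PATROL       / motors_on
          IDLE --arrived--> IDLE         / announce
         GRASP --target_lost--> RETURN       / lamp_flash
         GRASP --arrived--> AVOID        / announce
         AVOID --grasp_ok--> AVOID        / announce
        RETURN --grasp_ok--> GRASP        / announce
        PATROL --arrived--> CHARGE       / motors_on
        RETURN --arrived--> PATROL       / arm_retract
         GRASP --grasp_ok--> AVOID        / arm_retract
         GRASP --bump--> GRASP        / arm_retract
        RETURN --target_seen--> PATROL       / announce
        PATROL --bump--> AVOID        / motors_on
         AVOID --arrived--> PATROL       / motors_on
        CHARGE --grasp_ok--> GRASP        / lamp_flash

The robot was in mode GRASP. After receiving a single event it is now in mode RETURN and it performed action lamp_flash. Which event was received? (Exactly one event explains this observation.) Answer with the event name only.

try target_seen: (GRASP, target_seen) → (IDLE, lamp_flash)
try grasp_ok: (GRASP, grasp_ok) → (AVOID, arm_retract)
try arrived: (GRASP, arrived) → (AVOID, announce)
try target_lost: (GRASP, target_lost) → (RETURN, lamp_flash)  ← matches
try bump: (GRASP, bump) → (GRASP, arm_retract)

target_lost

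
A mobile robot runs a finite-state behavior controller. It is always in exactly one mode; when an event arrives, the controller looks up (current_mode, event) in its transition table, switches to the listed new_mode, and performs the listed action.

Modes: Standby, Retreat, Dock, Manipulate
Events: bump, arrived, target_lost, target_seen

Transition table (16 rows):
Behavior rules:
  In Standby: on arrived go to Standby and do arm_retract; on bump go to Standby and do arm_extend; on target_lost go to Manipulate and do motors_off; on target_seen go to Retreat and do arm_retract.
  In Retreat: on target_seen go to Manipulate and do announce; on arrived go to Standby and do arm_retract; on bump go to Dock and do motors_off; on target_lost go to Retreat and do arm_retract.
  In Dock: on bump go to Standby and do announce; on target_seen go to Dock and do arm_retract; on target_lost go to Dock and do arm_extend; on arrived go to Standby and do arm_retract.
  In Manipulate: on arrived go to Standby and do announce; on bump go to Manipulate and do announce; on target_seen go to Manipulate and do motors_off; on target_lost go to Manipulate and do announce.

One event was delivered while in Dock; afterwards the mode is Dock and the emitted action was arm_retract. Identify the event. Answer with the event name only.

try bump: (Dock, bump) → (Standby, announce)
try arrived: (Dock, arrived) → (Standby, arm_retract)
try target_lost: (Dock, target_lost) → (Dock, arm_extend)
try target_seen: (Dock, target_seen) → (Dock, arm_retract)  ← matches

target_seen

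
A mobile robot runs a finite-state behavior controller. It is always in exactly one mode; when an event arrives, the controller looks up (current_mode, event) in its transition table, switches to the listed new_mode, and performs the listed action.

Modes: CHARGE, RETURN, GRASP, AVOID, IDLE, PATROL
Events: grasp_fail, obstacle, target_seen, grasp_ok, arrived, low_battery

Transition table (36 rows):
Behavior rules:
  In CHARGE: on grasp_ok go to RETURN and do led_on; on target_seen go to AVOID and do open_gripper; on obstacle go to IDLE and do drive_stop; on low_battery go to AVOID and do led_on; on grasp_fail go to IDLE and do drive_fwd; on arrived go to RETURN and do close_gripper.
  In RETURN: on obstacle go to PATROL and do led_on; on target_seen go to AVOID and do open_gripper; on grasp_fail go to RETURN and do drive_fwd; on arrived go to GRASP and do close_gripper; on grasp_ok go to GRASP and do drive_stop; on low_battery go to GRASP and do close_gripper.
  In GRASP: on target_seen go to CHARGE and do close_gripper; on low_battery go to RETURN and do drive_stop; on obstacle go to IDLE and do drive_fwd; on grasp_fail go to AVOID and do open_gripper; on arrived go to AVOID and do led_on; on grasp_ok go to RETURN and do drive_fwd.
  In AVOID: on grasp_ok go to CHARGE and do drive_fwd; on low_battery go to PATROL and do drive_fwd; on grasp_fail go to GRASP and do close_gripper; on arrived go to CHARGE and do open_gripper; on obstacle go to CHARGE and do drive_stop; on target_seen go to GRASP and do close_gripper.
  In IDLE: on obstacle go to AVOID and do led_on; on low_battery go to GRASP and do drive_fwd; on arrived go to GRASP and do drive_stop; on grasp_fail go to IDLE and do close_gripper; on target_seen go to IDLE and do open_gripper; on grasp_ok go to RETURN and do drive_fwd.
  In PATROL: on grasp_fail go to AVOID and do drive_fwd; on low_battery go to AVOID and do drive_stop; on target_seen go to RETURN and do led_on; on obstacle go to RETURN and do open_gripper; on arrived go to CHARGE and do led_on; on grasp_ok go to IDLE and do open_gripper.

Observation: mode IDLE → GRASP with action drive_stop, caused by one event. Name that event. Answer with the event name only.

arrived

try grasp_fail: (IDLE, grasp_fail) → (IDLE, close_gripper)
try obstacle: (IDLE, obstacle) → (AVOID, led_on)
try target_seen: (IDLE, target_seen) → (IDLE, open_gripper)
try grasp_ok: (IDLE, grasp_ok) → (RETURN, drive_fwd)
try arrived: (IDLE, arrived) → (GRASP, drive_stop)  ← matches
try low_battery: (IDLE, low_battery) → (GRASP, drive_fwd)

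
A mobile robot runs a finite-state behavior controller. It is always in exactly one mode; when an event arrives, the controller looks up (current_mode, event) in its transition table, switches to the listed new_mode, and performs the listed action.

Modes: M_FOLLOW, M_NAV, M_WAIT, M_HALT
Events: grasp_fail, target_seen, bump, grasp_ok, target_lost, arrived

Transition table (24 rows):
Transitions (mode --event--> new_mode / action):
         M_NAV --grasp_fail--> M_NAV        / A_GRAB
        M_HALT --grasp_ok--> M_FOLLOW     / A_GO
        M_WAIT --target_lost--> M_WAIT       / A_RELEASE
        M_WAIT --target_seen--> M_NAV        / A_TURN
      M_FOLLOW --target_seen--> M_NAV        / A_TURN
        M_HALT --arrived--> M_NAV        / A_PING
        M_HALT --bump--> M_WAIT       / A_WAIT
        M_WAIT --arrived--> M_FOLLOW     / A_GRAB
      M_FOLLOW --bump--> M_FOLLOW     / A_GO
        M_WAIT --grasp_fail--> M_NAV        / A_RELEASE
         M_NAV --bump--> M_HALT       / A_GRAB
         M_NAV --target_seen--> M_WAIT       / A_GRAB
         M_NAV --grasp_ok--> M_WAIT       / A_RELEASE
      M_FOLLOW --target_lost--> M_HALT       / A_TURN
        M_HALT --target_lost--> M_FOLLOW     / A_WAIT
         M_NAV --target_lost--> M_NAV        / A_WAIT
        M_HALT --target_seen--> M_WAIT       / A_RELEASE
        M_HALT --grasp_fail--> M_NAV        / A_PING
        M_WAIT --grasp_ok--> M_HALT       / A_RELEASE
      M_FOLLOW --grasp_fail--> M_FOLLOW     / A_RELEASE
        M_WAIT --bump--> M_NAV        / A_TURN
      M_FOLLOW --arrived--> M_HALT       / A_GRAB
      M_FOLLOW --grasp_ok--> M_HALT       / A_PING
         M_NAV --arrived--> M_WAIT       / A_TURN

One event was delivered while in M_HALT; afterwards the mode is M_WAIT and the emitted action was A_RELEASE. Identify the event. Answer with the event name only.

try grasp_fail: (M_HALT, grasp_fail) → (M_NAV, A_PING)
try target_seen: (M_HALT, target_seen) → (M_WAIT, A_RELEASE)  ← matches
try bump: (M_HALT, bump) → (M_WAIT, A_WAIT)
try grasp_ok: (M_HALT, grasp_ok) → (M_FOLLOW, A_GO)
try target_lost: (M_HALT, target_lost) → (M_FOLLOW, A_WAIT)
try arrived: (M_HALT, arrived) → (M_NAV, A_PING)

target_seen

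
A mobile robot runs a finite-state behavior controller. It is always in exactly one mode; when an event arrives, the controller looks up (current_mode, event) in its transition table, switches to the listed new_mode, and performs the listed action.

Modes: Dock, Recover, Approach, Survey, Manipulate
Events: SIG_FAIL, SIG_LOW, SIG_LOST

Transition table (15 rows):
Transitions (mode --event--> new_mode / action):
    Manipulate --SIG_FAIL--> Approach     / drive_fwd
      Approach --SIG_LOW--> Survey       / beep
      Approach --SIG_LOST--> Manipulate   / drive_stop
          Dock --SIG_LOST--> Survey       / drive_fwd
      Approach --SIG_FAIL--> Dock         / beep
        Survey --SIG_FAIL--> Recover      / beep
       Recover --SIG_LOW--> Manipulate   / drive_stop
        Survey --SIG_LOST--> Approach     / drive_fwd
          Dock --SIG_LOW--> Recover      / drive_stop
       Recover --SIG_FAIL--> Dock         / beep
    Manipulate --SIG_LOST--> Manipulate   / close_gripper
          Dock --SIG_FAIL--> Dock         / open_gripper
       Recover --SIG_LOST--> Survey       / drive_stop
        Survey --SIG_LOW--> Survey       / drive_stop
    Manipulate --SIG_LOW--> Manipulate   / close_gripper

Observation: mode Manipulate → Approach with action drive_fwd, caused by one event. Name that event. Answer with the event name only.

try SIG_FAIL: (Manipulate, SIG_FAIL) → (Approach, drive_fwd)  ← matches
try SIG_LOW: (Manipulate, SIG_LOW) → (Manipulate, close_gripper)
try SIG_LOST: (Manipulate, SIG_LOST) → (Manipulate, close_gripper)

SIG_FAIL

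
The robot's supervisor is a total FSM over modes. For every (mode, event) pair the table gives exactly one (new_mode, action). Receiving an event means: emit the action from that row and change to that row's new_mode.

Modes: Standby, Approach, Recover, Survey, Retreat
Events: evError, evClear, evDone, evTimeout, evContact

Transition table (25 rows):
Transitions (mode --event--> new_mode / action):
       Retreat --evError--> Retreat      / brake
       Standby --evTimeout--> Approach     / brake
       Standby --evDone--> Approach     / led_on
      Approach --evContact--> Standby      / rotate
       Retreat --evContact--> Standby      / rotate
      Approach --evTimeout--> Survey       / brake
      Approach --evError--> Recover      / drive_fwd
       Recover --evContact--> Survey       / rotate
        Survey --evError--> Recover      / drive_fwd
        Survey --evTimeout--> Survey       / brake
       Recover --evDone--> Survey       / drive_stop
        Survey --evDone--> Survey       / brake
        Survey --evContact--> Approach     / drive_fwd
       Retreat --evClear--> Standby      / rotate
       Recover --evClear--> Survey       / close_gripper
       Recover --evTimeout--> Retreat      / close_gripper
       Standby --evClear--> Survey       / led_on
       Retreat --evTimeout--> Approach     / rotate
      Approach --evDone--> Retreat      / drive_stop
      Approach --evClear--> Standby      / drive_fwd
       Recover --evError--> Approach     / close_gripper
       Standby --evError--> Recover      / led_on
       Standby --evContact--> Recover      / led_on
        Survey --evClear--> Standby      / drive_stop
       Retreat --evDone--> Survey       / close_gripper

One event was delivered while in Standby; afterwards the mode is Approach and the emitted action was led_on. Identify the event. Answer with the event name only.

try evError: (Standby, evError) → (Recover, led_on)
try evClear: (Standby, evClear) → (Survey, led_on)
try evDone: (Standby, evDone) → (Approach, led_on)  ← matches
try evTimeout: (Standby, evTimeout) → (Approach, brake)
try evContact: (Standby, evContact) → (Recover, led_on)

evDone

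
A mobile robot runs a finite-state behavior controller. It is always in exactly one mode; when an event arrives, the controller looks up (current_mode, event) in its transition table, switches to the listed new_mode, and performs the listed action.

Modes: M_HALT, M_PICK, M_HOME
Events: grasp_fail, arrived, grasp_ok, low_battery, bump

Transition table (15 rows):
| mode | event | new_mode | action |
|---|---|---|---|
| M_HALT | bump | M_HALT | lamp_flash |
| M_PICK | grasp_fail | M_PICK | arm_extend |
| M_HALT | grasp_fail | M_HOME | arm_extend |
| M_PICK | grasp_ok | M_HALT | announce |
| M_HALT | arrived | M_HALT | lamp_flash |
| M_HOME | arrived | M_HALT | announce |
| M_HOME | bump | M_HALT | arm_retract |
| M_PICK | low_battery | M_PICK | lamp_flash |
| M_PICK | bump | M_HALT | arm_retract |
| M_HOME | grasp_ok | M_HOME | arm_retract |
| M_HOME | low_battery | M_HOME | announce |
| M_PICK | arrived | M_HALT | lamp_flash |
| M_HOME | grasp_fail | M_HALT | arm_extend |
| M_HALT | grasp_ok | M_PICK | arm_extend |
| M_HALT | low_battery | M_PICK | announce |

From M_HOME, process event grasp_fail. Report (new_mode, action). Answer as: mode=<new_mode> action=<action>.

mode=M_HALT action=arm_extend

current mode = M_HOME; filter table to that mode:
  (M_HOME, arrived) → (M_HALT, announce)
  (M_HOME, bump) → (M_HALT, arm_retract)
  (M_HOME, grasp_ok) → (M_HOME, arm_retract)
  (M_HOME, low_battery) → (M_HOME, announce)
  (M_HOME, grasp_fail) → (M_HALT, arm_extend)  ← event matches
event = grasp_fail selects (M_HALT, arm_extend)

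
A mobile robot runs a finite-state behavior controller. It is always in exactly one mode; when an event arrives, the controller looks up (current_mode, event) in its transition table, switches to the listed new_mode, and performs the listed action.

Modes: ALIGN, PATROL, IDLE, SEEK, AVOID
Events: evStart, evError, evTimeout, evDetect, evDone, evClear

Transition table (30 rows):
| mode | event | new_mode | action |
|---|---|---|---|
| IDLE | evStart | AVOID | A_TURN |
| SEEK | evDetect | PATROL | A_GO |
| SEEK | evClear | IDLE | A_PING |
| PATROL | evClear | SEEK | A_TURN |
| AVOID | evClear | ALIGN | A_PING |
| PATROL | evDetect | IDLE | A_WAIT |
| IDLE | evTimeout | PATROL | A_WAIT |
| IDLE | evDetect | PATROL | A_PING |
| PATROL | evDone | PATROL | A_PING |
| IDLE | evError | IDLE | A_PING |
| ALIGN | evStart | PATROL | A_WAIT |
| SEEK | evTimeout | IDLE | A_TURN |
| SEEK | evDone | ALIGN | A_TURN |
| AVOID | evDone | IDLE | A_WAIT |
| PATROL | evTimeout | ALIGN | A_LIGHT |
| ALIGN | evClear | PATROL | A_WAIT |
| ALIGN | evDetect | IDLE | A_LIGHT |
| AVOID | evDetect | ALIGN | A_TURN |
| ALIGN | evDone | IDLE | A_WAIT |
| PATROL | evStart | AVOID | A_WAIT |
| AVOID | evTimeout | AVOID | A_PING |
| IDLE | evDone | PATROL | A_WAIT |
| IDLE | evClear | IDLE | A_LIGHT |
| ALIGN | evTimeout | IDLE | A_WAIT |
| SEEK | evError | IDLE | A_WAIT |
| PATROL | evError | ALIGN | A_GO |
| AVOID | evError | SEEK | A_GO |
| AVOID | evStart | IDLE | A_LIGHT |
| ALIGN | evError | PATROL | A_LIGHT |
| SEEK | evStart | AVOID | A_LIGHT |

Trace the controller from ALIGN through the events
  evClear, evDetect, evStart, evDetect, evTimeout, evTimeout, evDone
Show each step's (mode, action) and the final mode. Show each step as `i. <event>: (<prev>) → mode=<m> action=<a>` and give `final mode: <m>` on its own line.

1. evClear: (ALIGN) → mode=PATROL action=A_WAIT
2. evDetect: (PATROL) → mode=IDLE action=A_WAIT
3. evStart: (IDLE) → mode=AVOID action=A_TURN
4. evDetect: (AVOID) → mode=ALIGN action=A_TURN
5. evTimeout: (ALIGN) → mode=IDLE action=A_WAIT
6. evTimeout: (IDLE) → mode=PATROL action=A_WAIT
7. evDone: (PATROL) → mode=PATROL action=A_PING

final mode: PATROL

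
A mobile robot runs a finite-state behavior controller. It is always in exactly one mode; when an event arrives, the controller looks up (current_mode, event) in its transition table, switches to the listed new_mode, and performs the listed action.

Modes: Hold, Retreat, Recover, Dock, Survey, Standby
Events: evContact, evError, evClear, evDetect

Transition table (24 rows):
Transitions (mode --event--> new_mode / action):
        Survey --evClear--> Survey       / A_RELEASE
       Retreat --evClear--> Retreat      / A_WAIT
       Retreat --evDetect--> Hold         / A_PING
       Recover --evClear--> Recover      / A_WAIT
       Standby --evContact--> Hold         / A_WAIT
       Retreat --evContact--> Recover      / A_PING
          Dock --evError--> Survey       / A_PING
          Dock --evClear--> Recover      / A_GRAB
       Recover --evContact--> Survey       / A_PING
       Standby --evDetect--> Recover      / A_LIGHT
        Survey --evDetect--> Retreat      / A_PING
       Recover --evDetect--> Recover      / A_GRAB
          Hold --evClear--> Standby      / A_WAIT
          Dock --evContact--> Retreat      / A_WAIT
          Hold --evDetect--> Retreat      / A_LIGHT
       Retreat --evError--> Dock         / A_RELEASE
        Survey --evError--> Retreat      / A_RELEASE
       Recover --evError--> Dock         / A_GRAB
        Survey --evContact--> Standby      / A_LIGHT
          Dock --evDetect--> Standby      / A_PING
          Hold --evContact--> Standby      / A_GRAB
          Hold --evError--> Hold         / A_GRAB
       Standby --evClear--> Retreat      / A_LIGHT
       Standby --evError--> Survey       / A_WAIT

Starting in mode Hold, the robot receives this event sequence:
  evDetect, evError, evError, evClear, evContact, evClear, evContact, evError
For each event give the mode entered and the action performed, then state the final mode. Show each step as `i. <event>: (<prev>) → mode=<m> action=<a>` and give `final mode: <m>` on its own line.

final mode: Dock

1. evDetect: (Hold) → mode=Retreat action=A_LIGHT
2. evError: (Retreat) → mode=Dock action=A_RELEASE
3. evError: (Dock) → mode=Survey action=A_PING
4. evClear: (Survey) → mode=Survey action=A_RELEASE
5. evContact: (Survey) → mode=Standby action=A_LIGHT
6. evClear: (Standby) → mode=Retreat action=A_LIGHT
7. evContact: (Retreat) → mode=Recover action=A_PING
8. evError: (Recover) → mode=Dock action=A_GRAB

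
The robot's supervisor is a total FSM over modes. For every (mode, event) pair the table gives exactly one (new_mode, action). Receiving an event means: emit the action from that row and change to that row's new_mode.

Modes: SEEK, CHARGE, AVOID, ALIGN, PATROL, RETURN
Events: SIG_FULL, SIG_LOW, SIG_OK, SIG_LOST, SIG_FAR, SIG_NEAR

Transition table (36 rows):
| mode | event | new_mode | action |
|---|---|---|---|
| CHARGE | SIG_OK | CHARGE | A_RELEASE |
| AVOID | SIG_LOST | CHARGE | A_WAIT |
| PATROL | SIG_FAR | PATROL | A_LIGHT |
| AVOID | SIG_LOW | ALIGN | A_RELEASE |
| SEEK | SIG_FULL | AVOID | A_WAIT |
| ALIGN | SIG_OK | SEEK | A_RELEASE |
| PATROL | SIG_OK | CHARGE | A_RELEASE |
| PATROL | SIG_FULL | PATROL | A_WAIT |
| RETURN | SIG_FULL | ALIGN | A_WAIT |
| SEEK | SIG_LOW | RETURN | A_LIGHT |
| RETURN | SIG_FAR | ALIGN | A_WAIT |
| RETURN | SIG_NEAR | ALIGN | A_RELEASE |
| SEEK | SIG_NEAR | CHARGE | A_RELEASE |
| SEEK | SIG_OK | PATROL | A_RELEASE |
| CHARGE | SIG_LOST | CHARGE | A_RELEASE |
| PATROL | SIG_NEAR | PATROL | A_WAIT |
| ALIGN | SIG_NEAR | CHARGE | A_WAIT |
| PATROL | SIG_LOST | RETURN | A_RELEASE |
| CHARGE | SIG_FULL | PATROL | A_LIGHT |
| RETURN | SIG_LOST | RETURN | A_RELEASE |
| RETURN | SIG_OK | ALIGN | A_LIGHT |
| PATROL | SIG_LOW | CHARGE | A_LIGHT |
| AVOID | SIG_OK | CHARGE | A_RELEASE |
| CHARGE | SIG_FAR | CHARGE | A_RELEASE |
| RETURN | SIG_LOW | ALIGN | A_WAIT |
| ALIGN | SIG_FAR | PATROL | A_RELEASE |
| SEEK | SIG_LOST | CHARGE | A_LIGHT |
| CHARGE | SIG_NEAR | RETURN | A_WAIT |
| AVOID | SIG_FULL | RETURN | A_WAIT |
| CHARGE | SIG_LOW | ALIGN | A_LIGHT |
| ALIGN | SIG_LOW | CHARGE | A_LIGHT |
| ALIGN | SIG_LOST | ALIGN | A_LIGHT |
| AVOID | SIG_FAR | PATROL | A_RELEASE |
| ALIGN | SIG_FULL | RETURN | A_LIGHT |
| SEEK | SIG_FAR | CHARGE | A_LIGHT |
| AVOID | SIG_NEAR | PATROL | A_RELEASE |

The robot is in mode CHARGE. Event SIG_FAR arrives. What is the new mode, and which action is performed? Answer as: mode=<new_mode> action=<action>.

current mode = CHARGE; filter table to that mode:
  (CHARGE, SIG_OK) → (CHARGE, A_RELEASE)
  (CHARGE, SIG_LOST) → (CHARGE, A_RELEASE)
  (CHARGE, SIG_FULL) → (PATROL, A_LIGHT)
  (CHARGE, SIG_FAR) → (CHARGE, A_RELEASE)  ← event matches
  (CHARGE, SIG_NEAR) → (RETURN, A_WAIT)
  (CHARGE, SIG_LOW) → (ALIGN, A_LIGHT)
event = SIG_FAR selects (CHARGE, A_RELEASE)

mode=CHARGE action=A_RELEASE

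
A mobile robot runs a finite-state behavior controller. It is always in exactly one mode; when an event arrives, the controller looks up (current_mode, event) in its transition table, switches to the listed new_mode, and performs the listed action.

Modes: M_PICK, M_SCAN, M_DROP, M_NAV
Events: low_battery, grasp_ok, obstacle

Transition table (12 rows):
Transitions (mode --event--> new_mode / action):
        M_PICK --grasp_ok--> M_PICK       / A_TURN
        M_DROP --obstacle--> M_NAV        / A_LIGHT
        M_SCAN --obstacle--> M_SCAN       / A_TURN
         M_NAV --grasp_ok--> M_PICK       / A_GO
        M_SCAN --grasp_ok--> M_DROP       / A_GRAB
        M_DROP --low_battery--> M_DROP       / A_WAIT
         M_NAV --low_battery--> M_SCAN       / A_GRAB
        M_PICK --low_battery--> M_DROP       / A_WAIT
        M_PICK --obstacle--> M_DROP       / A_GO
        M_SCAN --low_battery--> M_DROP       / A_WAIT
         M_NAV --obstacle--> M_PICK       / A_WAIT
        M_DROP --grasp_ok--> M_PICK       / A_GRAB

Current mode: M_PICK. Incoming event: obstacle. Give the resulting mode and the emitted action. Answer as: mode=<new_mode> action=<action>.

current mode = M_PICK; filter table to that mode:
  (M_PICK, grasp_ok) → (M_PICK, A_TURN)
  (M_PICK, low_battery) → (M_DROP, A_WAIT)
  (M_PICK, obstacle) → (M_DROP, A_GO)  ← event matches
event = obstacle selects (M_DROP, A_GO)

mode=M_DROP action=A_GO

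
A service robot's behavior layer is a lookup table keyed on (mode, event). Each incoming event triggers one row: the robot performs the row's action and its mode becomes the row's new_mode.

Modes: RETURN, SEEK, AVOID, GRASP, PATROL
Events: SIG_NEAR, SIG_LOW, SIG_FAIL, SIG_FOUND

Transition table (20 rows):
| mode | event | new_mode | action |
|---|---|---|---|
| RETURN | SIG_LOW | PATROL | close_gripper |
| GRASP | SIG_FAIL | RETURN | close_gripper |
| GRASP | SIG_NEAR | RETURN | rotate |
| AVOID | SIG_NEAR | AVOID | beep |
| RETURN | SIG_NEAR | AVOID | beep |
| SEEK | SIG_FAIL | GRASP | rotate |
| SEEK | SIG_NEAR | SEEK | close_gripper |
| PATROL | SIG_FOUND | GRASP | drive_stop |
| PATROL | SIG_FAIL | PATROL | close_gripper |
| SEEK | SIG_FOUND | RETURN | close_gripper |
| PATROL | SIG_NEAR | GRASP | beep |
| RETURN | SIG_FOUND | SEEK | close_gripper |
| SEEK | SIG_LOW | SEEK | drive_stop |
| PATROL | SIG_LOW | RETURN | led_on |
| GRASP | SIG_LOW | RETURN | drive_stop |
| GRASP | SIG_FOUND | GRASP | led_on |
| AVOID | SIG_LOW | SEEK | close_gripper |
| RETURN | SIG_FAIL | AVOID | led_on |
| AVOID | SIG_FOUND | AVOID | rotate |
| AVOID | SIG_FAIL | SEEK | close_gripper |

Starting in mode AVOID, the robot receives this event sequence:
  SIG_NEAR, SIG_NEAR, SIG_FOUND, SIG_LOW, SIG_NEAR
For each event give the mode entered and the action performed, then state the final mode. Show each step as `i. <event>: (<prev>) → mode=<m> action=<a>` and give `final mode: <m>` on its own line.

1. SIG_NEAR: (AVOID) → mode=AVOID action=beep
2. SIG_NEAR: (AVOID) → mode=AVOID action=beep
3. SIG_FOUND: (AVOID) → mode=AVOID action=rotate
4. SIG_LOW: (AVOID) → mode=SEEK action=close_gripper
5. SIG_NEAR: (SEEK) → mode=SEEK action=close_gripper

final mode: SEEK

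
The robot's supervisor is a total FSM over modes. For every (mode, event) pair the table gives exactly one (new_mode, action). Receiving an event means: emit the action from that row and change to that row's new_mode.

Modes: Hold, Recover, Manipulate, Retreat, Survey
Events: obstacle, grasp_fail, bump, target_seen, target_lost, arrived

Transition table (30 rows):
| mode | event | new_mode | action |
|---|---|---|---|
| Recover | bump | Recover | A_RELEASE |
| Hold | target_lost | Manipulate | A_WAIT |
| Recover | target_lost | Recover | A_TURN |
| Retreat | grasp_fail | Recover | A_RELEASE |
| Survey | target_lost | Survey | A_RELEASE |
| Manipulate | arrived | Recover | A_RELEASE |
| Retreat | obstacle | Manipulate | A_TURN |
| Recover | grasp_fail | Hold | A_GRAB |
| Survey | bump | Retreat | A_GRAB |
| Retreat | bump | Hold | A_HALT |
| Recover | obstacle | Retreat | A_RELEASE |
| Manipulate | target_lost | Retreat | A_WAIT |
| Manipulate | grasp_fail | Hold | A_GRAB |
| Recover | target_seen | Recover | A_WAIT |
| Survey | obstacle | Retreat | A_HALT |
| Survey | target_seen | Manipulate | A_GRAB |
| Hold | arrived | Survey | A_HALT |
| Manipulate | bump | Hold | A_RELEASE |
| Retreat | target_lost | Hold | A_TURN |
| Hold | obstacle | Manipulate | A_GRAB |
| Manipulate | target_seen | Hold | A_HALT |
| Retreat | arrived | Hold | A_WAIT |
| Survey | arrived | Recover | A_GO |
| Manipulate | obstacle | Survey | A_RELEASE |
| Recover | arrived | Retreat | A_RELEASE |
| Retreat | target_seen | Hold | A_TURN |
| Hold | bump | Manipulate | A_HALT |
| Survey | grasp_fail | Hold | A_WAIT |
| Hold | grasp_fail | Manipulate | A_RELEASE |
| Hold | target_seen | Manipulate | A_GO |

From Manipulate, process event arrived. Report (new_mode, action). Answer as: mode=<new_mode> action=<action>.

mode=Recover action=A_RELEASE

current mode = Manipulate; filter table to that mode:
  (Manipulate, arrived) → (Recover, A_RELEASE)  ← event matches
  (Manipulate, target_lost) → (Retreat, A_WAIT)
  (Manipulate, grasp_fail) → (Hold, A_GRAB)
  (Manipulate, bump) → (Hold, A_RELEASE)
  (Manipulate, target_seen) → (Hold, A_HALT)
  (Manipulate, obstacle) → (Survey, A_RELEASE)
event = arrived selects (Recover, A_RELEASE)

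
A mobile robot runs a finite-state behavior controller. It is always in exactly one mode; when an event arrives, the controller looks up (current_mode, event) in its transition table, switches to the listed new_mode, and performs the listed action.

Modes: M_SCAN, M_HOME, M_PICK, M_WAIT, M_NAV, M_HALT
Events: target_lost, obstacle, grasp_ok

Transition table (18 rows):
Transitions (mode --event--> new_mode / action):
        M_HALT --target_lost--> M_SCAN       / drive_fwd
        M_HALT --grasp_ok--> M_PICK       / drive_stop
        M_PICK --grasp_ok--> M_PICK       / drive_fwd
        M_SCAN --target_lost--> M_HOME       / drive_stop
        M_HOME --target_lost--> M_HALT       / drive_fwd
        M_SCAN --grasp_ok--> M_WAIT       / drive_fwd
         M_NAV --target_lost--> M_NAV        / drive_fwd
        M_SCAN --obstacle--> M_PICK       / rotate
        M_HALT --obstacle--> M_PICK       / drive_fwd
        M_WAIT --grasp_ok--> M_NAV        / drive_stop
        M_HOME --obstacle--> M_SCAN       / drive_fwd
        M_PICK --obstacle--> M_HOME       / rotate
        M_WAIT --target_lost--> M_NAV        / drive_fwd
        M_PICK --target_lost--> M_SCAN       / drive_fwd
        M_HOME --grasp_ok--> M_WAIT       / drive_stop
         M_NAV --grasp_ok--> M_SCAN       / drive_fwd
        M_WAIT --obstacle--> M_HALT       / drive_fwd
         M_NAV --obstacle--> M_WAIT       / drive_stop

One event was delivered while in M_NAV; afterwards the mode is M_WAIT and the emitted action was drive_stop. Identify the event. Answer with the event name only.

try target_lost: (M_NAV, target_lost) → (M_NAV, drive_fwd)
try obstacle: (M_NAV, obstacle) → (M_WAIT, drive_stop)  ← matches
try grasp_ok: (M_NAV, grasp_ok) → (M_SCAN, drive_fwd)

obstacle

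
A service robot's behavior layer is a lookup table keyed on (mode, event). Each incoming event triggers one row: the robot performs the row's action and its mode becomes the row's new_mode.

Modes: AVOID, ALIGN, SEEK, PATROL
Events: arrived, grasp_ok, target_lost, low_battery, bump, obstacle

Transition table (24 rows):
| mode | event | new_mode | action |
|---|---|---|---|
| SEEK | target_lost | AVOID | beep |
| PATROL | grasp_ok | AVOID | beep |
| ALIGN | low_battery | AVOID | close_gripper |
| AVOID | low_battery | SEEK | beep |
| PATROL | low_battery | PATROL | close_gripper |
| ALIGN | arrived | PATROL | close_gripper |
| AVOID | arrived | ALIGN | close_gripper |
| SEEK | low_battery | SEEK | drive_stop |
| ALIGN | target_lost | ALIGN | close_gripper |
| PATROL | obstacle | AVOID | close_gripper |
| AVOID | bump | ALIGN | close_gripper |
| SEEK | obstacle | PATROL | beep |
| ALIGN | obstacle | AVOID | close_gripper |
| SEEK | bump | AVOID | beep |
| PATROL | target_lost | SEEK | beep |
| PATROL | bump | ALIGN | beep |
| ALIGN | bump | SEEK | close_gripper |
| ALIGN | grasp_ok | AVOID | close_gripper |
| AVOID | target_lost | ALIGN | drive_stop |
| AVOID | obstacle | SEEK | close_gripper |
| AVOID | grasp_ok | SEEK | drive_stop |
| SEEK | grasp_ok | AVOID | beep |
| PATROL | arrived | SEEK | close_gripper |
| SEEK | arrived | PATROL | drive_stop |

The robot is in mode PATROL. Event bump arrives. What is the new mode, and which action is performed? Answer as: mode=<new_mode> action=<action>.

mode=ALIGN action=beep

current mode = PATROL; filter table to that mode:
  (PATROL, grasp_ok) → (AVOID, beep)
  (PATROL, low_battery) → (PATROL, close_gripper)
  (PATROL, obstacle) → (AVOID, close_gripper)
  (PATROL, target_lost) → (SEEK, beep)
  (PATROL, bump) → (ALIGN, beep)  ← event matches
  (PATROL, arrived) → (SEEK, close_gripper)
event = bump selects (ALIGN, beep)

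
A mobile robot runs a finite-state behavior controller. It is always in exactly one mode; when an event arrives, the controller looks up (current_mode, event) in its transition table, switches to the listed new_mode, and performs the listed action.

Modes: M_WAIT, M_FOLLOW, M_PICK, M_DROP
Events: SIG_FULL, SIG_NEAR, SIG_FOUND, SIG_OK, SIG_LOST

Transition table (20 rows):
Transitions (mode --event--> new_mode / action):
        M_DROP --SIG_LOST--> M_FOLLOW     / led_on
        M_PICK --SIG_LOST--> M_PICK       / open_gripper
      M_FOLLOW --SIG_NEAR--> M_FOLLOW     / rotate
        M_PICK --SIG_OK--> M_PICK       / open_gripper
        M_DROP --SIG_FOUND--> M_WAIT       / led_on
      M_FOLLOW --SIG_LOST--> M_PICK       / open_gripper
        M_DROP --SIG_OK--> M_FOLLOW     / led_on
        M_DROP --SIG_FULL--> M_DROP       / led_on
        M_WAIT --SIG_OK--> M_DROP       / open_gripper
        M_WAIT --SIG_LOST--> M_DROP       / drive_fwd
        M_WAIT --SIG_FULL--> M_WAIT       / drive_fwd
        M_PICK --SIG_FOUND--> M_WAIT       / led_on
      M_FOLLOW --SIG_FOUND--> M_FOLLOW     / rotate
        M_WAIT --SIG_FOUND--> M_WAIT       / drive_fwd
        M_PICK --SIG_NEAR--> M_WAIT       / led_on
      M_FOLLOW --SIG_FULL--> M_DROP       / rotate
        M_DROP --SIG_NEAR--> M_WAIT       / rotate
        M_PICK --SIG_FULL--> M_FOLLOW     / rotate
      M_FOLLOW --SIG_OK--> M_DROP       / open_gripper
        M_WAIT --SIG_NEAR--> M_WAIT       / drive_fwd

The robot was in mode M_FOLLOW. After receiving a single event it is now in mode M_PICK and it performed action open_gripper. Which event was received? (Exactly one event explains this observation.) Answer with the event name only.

try SIG_FULL: (M_FOLLOW, SIG_FULL) → (M_DROP, rotate)
try SIG_NEAR: (M_FOLLOW, SIG_NEAR) → (M_FOLLOW, rotate)
try SIG_FOUND: (M_FOLLOW, SIG_FOUND) → (M_FOLLOW, rotate)
try SIG_OK: (M_FOLLOW, SIG_OK) → (M_DROP, open_gripper)
try SIG_LOST: (M_FOLLOW, SIG_LOST) → (M_PICK, open_gripper)  ← matches

SIG_LOST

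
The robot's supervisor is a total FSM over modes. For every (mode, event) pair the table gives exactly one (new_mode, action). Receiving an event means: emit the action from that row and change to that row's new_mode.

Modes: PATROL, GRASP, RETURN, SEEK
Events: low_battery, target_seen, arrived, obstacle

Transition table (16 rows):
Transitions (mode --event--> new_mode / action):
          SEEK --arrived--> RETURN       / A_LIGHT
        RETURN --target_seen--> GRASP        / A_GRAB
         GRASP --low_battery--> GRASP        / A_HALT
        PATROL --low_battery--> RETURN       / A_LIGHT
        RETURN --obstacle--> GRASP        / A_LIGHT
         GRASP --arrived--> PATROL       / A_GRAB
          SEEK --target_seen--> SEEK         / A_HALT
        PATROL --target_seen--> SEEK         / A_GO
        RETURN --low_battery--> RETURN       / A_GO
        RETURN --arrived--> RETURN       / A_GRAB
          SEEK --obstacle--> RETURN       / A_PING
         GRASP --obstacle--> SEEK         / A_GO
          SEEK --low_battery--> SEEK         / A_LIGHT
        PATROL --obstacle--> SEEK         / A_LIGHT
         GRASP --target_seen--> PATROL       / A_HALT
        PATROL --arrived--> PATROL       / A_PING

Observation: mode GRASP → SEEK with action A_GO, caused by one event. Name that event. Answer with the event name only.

obstacle

try low_battery: (GRASP, low_battery) → (GRASP, A_HALT)
try target_seen: (GRASP, target_seen) → (PATROL, A_HALT)
try arrived: (GRASP, arrived) → (PATROL, A_GRAB)
try obstacle: (GRASP, obstacle) → (SEEK, A_GO)  ← matches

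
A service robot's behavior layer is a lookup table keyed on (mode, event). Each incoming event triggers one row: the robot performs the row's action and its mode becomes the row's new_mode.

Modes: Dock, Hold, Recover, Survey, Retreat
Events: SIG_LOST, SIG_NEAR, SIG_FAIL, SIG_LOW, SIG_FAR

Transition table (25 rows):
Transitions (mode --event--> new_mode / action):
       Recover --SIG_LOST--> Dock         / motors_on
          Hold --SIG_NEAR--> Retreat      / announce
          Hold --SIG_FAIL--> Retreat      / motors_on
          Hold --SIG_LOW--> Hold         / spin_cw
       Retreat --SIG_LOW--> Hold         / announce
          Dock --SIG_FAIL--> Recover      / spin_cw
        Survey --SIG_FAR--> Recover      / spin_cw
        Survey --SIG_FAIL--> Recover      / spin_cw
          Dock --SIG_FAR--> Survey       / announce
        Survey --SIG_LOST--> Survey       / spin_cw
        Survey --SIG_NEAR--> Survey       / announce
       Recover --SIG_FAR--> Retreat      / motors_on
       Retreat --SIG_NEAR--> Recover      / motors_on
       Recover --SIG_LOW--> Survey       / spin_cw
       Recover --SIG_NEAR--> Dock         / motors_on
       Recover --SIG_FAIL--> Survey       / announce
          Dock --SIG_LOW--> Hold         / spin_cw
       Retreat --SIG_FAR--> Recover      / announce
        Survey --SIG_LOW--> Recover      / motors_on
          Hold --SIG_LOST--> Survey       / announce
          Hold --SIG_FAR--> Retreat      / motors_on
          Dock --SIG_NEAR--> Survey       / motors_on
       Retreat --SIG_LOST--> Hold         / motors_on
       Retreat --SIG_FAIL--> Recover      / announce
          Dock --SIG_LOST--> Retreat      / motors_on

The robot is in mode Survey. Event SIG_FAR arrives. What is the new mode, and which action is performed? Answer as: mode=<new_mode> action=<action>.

current mode = Survey; filter table to that mode:
  (Survey, SIG_FAR) → (Recover, spin_cw)  ← event matches
  (Survey, SIG_FAIL) → (Recover, spin_cw)
  (Survey, SIG_LOST) → (Survey, spin_cw)
  (Survey, SIG_NEAR) → (Survey, announce)
  (Survey, SIG_LOW) → (Recover, motors_on)
event = SIG_FAR selects (Recover, spin_cw)

mode=Recover action=spin_cw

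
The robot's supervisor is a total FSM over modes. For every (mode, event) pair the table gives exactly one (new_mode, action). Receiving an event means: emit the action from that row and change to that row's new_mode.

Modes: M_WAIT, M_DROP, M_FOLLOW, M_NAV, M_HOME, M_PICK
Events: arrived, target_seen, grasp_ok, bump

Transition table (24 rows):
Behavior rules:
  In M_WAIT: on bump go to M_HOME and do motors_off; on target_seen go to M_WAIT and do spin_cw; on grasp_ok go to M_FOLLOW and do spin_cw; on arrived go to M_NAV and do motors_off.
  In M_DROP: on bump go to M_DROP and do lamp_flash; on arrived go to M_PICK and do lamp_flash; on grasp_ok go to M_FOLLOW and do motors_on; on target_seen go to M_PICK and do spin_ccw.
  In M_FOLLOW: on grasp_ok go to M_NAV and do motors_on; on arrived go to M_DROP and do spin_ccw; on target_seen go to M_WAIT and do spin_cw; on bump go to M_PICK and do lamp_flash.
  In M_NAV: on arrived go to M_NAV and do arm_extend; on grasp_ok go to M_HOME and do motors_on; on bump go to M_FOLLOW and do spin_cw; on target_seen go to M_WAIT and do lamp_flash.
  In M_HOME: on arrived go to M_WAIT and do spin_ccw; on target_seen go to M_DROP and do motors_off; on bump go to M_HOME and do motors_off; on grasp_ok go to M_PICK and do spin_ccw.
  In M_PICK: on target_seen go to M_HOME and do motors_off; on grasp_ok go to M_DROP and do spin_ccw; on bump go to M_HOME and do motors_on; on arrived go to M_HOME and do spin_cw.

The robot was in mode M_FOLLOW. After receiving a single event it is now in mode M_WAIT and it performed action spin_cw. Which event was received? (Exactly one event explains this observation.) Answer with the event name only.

try arrived: (M_FOLLOW, arrived) → (M_DROP, spin_ccw)
try target_seen: (M_FOLLOW, target_seen) → (M_WAIT, spin_cw)  ← matches
try grasp_ok: (M_FOLLOW, grasp_ok) → (M_NAV, motors_on)
try bump: (M_FOLLOW, bump) → (M_PICK, lamp_flash)

target_seen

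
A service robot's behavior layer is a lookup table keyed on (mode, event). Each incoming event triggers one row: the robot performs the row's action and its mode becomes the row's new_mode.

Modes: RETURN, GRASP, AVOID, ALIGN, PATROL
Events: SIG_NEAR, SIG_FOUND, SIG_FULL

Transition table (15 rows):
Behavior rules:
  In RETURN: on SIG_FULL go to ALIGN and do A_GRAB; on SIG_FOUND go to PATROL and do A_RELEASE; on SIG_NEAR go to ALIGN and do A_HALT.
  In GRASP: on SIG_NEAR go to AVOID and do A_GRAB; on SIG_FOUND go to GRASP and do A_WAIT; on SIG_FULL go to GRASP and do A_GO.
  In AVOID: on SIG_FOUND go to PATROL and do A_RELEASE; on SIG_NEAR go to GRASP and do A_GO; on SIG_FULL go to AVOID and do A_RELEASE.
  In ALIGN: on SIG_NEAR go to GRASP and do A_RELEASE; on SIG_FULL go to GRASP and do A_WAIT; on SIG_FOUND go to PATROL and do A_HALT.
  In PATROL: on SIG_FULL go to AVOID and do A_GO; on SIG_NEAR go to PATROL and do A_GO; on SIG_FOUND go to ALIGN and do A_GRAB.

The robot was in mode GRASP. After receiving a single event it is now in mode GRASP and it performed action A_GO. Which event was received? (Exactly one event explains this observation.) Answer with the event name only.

try SIG_NEAR: (GRASP, SIG_NEAR) → (AVOID, A_GRAB)
try SIG_FOUND: (GRASP, SIG_FOUND) → (GRASP, A_WAIT)
try SIG_FULL: (GRASP, SIG_FULL) → (GRASP, A_GO)  ← matches

SIG_FULL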